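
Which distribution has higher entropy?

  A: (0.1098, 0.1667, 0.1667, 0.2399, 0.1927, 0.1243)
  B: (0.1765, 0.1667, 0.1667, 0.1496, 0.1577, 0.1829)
B

Both distributions are close to uniform, making this a harder comparison.

H(A) = 2.5373 bits
H(B) = 2.5818 bits

The distribution closer to uniform has higher entropy.
Answer: B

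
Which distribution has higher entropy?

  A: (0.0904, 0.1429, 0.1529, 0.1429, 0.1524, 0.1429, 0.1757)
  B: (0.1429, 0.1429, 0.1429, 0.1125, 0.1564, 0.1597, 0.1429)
B

Both distributions are close to uniform, making this a harder comparison.

H(A) = 2.7854 bits
H(B) = 2.8001 bits

The distribution closer to uniform has higher entropy.
Answer: B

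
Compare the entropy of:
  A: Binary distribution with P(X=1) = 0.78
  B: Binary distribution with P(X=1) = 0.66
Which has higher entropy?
B

For binary distributions, entropy is maximized at p=0.5 and decreases as p moves toward 0 or 1.

H(A) = H(0.78) = 0.7602 bits
H(B) = H(0.66) = 0.9248 bits

Distribution B (p=0.66) is closer to uniform (p=0.5), so it has higher entropy.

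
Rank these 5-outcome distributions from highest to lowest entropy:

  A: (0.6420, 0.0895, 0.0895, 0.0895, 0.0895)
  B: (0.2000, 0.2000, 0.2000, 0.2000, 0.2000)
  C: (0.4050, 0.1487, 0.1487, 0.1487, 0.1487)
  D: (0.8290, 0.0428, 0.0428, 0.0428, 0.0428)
B > C > A > D

Key insight: Entropy is maximized by uniform distributions and minimized by concentrated distributions.

Entropies:
  H(A) = 1.6570 bits
  H(B) = 2.3219 bits
  H(C) = 2.1638 bits
  H(D) = 1.0020 bits

Ranking: B > C > A > D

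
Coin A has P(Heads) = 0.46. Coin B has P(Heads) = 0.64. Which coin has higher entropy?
A

For binary distributions, entropy is maximized at p=0.5 and decreases as p moves toward 0 or 1.

H(A) = H(0.46) = 0.9954 bits
H(B) = H(0.64) = 0.9427 bits

Distribution A (p=0.46) is closer to uniform (p=0.5), so it has higher entropy.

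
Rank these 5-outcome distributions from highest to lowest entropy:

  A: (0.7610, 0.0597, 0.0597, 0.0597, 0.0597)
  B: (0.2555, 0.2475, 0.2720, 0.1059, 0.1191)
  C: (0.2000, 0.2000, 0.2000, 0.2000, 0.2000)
C > B > A

Key insight: Entropy is maximized by uniform distributions and minimized by concentrated distributions.

- Uniform distributions have maximum entropy log₂(5) = 2.3219 bits
- The more "peaked" or concentrated a distribution, the lower its entropy

Entropies:
  H(A) = 1.2714 bits
  H(B) = 2.2211 bits
  H(C) = 2.3219 bits

Ranking: C > B > A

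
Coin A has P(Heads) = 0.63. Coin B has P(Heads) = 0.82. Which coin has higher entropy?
A

For binary distributions, entropy is maximized at p=0.5 and decreases as p moves toward 0 or 1.

H(A) = H(0.63) = 0.9507 bits
H(B) = H(0.82) = 0.6801 bits

Distribution A (p=0.63) is closer to uniform (p=0.5), so it has higher entropy.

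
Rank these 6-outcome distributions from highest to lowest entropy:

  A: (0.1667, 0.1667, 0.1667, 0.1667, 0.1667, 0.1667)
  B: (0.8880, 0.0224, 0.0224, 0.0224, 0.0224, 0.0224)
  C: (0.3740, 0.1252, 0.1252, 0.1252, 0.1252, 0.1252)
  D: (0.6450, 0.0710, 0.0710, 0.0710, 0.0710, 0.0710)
A > C > D > B

Key insight: Entropy is maximized by uniform distributions and minimized by concentrated distributions.

Entropies:
  H(A) = 2.5850 bits
  H(B) = 0.7660 bits
  H(C) = 2.4072 bits
  H(D) = 1.7627 bits

Ranking: A > C > D > B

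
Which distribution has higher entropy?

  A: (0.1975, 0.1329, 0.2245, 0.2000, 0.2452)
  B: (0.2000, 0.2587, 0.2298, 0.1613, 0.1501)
A

Both distributions are close to uniform, making this a harder comparison.

H(A) = 2.2945 bits
H(B) = 2.2919 bits

The distribution closer to uniform has higher entropy.
Answer: A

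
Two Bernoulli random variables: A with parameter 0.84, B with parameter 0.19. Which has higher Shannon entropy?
B

For binary distributions, entropy is maximized at p=0.5 and decreases as p moves toward 0 or 1.

H(A) = H(0.84) = 0.6343 bits
H(B) = H(0.19) = 0.7015 bits

Distribution B (p=0.19) is closer to uniform (p=0.5), so it has higher entropy.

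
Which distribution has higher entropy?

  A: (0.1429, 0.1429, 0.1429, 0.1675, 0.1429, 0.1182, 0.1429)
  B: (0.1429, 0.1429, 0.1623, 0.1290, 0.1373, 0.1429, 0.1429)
B

Both distributions are close to uniform, making this a harder comparison.

H(A) = 2.8012 bits
H(B) = 2.8044 bits

The distribution closer to uniform has higher entropy.
Answer: B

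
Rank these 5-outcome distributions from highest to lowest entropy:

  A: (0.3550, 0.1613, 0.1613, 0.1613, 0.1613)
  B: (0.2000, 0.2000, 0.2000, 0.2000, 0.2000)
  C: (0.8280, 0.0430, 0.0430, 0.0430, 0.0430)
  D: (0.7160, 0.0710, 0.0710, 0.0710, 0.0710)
B > A > D > C

Key insight: Entropy is maximized by uniform distributions and minimized by concentrated distributions.

Entropies:
  H(A) = 2.2285 bits
  H(B) = 2.3219 bits
  H(C) = 1.0063 bits
  H(D) = 1.4288 bits

Ranking: B > A > D > C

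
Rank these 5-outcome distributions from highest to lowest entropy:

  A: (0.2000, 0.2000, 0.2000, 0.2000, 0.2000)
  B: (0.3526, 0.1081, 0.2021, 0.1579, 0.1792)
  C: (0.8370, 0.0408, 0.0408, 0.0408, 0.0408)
A > B > C

Key insight: Entropy is maximized by uniform distributions and minimized by concentrated distributions.

- Uniform distributions have maximum entropy log₂(5) = 2.3219 bits
- The more "peaked" or concentrated a distribution, the lower its entropy

Entropies:
  H(A) = 2.3219 bits
  H(B) = 2.2085 bits
  H(C) = 0.9674 bits

Ranking: A > B > C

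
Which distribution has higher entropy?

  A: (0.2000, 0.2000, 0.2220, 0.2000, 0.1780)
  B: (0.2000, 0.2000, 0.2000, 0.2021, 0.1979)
B

Both distributions are close to uniform, making this a harder comparison.

H(A) = 2.3184 bits
H(B) = 2.3219 bits

The distribution closer to uniform has higher entropy.
Answer: B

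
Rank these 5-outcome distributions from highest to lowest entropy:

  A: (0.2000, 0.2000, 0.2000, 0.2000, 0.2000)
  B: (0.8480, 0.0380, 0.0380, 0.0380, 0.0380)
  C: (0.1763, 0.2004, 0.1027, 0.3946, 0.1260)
A > C > B

Key insight: Entropy is maximized by uniform distributions and minimized by concentrated distributions.

- Uniform distributions have maximum entropy log₂(5) = 2.3219 bits
- The more "peaked" or concentrated a distribution, the lower its entropy

Entropies:
  H(A) = 2.3219 bits
  H(B) = 0.9188 bits
  H(C) = 2.1493 bits

Ranking: A > C > B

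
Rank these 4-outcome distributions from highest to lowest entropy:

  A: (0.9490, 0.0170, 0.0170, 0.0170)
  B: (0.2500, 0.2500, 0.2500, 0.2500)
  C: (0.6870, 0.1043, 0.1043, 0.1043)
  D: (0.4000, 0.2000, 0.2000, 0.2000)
B > D > C > A

Key insight: Entropy is maximized by uniform distributions and minimized by concentrated distributions.

Entropies:
  H(A) = 0.3715 bits
  H(B) = 2.0000 bits
  H(C) = 1.3927 bits
  H(D) = 1.9219 bits

Ranking: B > D > C > A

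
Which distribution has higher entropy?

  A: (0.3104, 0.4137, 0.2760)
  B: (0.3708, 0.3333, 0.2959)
B

Both distributions are close to uniform, making this a harder comparison.

H(A) = 1.5633 bits
H(B) = 1.5789 bits

The distribution closer to uniform has higher entropy.
Answer: B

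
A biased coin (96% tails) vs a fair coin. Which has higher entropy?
Fair coin

The fair coin is uniform (p=0.5), maximizing binary entropy at 1 bit. The biased coin has H(0.96) ≈ 0.242 bits — its outcome is more predictable, so its entropy is lower.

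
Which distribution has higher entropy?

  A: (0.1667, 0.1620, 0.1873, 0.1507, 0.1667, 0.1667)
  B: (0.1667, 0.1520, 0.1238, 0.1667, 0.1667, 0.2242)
A

Both distributions are close to uniform, making this a harder comparison.

H(A) = 2.5820 bits
H(B) = 2.5623 bits

The distribution closer to uniform has higher entropy.
Answer: A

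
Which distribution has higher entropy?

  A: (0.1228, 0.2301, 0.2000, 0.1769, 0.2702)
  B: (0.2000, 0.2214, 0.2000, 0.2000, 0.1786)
B

Both distributions are close to uniform, making this a harder comparison.

H(A) = 2.2758 bits
H(B) = 2.3186 bits

The distribution closer to uniform has higher entropy.
Answer: B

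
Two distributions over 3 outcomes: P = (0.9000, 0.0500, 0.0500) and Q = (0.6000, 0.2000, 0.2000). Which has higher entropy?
Q

P is highly concentrated on one outcome (90%), making it nearly deterministic. Q spreads its mass more evenly (max 60%). The more spread-out distribution has higher entropy: H(P) ≈ 0.569 bits, H(Q) ≈ 1.371 bits.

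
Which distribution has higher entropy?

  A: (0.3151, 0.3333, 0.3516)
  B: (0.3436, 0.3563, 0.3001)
A

Both distributions are close to uniform, making this a harder comparison.

H(A) = 1.5835 bits
H(B) = 1.5811 bits

The distribution closer to uniform has higher entropy.
Answer: A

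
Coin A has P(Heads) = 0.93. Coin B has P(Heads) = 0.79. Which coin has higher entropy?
B

For binary distributions, entropy is maximized at p=0.5 and decreases as p moves toward 0 or 1.

H(A) = H(0.93) = 0.3659 bits
H(B) = H(0.79) = 0.7415 bits

Distribution B (p=0.79) is closer to uniform (p=0.5), so it has higher entropy.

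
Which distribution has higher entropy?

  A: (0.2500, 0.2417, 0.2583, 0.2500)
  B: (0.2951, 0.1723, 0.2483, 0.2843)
A

Both distributions are close to uniform, making this a harder comparison.

H(A) = 1.9996 bits
H(B) = 1.9717 bits

The distribution closer to uniform has higher entropy.
Answer: A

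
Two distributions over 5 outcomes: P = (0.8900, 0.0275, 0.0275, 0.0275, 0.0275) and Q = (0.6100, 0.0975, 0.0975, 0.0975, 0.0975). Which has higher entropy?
Q

P is highly concentrated on one outcome (89%), making it nearly deterministic. Q spreads its mass more evenly (max 61%). The more spread-out distribution has higher entropy: H(P) ≈ 0.720 bits, H(Q) ≈ 1.745 bits.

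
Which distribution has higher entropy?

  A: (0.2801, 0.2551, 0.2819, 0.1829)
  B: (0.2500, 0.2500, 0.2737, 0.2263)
B

Both distributions are close to uniform, making this a harder comparison.

H(A) = 1.9803 bits
H(B) = 1.9967 bits

The distribution closer to uniform has higher entropy.
Answer: B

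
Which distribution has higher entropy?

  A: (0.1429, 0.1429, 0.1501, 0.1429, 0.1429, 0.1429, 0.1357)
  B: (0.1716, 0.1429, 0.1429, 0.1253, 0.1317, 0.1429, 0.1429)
A

Both distributions are close to uniform, making this a harder comparison.

H(A) = 2.8068 bits
H(B) = 2.8012 bits

The distribution closer to uniform has higher entropy.
Answer: A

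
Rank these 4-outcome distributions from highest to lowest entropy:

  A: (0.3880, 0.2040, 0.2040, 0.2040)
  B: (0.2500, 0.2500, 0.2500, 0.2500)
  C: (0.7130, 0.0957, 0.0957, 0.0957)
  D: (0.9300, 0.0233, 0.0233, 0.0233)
B > A > C > D

Key insight: Entropy is maximized by uniform distributions and minimized by concentrated distributions.

Entropies:
  H(A) = 1.9335 bits
  H(B) = 2.0000 bits
  H(C) = 1.3197 bits
  H(D) = 0.4769 bits

Ranking: B > A > C > D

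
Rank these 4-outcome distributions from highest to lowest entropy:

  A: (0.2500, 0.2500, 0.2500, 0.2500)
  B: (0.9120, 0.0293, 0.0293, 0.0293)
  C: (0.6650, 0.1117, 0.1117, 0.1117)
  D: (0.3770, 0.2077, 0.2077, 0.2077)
A > D > C > B

Key insight: Entropy is maximized by uniform distributions and minimized by concentrated distributions.

Entropies:
  H(A) = 2.0000 bits
  H(B) = 0.5692 bits
  H(C) = 1.4509 bits
  H(D) = 1.9433 bits

Ranking: A > D > C > B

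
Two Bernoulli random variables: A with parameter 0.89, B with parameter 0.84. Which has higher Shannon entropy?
B

For binary distributions, entropy is maximized at p=0.5 and decreases as p moves toward 0 or 1.

H(A) = H(0.89) = 0.4999 bits
H(B) = H(0.84) = 0.6343 bits

Distribution B (p=0.84) is closer to uniform (p=0.5), so it has higher entropy.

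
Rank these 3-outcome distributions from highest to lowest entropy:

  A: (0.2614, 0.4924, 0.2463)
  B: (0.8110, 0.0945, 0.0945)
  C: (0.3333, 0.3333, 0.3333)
C > A > B

Key insight: Entropy is maximized by uniform distributions and minimized by concentrated distributions.

- Uniform distributions have maximum entropy log₂(3) = 1.5850 bits
- The more "peaked" or concentrated a distribution, the lower its entropy

Entropies:
  H(A) = 1.5072 bits
  H(B) = 0.8884 bits
  H(C) = 1.5850 bits

Ranking: C > A > B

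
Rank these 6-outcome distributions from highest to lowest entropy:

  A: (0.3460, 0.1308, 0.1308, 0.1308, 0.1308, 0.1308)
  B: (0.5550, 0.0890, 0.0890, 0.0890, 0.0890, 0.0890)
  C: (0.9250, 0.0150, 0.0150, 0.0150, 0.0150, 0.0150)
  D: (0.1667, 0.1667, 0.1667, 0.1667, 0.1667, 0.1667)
D > A > B > C

Key insight: Entropy is maximized by uniform distributions and minimized by concentrated distributions.

Entropies:
  H(A) = 2.4490 bits
  H(B) = 2.0245 bits
  H(C) = 0.5585 bits
  H(D) = 2.5850 bits

Ranking: D > A > B > C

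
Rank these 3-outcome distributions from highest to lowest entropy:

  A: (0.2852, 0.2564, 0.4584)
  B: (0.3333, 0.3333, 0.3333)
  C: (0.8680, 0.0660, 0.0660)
B > A > C

Key insight: Entropy is maximized by uniform distributions and minimized by concentrated distributions.

- Uniform distributions have maximum entropy log₂(3) = 1.5850 bits
- The more "peaked" or concentrated a distribution, the lower its entropy

Entropies:
  H(A) = 1.5355 bits
  H(B) = 1.5850 bits
  H(C) = 0.6949 bits

Ranking: B > A > C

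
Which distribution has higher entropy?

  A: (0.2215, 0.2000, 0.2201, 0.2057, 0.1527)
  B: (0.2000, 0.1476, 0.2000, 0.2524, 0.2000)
A

Both distributions are close to uniform, making this a harder comparison.

H(A) = 2.3100 bits
H(B) = 2.3019 bits

The distribution closer to uniform has higher entropy.
Answer: A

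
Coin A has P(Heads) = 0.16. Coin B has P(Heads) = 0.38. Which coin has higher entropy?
B

For binary distributions, entropy is maximized at p=0.5 and decreases as p moves toward 0 or 1.

H(A) = H(0.16) = 0.6343 bits
H(B) = H(0.38) = 0.9580 bits

Distribution B (p=0.38) is closer to uniform (p=0.5), so it has higher entropy.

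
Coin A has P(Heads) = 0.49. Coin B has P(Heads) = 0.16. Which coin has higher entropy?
A

For binary distributions, entropy is maximized at p=0.5 and decreases as p moves toward 0 or 1.

H(A) = H(0.49) = 0.9997 bits
H(B) = H(0.16) = 0.6343 bits

Distribution A (p=0.49) is closer to uniform (p=0.5), so it has higher entropy.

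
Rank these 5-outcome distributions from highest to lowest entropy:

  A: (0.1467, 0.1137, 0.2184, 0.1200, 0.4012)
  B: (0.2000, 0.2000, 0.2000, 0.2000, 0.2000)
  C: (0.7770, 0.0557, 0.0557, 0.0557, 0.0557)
B > A > C

Key insight: Entropy is maximized by uniform distributions and minimized by concentrated distributions.

- Uniform distributions have maximum entropy log₂(5) = 2.3219 bits
- The more "peaked" or concentrated a distribution, the lower its entropy

Entropies:
  H(A) = 2.1380 bits
  H(B) = 2.3219 bits
  H(C) = 1.2116 bits

Ranking: B > A > C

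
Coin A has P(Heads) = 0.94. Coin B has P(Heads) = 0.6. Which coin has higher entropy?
B

For binary distributions, entropy is maximized at p=0.5 and decreases as p moves toward 0 or 1.

H(A) = H(0.94) = 0.3274 bits
H(B) = H(0.6) = 0.9710 bits

Distribution B (p=0.6) is closer to uniform (p=0.5), so it has higher entropy.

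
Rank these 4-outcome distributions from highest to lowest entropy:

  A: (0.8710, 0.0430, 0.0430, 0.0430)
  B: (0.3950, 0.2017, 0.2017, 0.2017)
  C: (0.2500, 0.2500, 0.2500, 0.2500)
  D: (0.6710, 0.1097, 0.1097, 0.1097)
C > B > D > A

Key insight: Entropy is maximized by uniform distributions and minimized by concentrated distributions.

Entropies:
  H(A) = 0.7591 bits
  H(B) = 1.9269 bits
  H(C) = 2.0000 bits
  H(D) = 1.4354 bits

Ranking: C > B > D > A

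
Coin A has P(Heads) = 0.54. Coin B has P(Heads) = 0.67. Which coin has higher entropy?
A

For binary distributions, entropy is maximized at p=0.5 and decreases as p moves toward 0 or 1.

H(A) = H(0.54) = 0.9954 bits
H(B) = H(0.67) = 0.9149 bits

Distribution A (p=0.54) is closer to uniform (p=0.5), so it has higher entropy.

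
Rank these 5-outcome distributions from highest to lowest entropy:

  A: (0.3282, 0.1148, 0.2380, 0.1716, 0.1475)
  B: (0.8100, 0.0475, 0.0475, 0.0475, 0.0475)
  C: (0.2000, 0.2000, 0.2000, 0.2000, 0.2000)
C > A > B

Key insight: Entropy is maximized by uniform distributions and minimized by concentrated distributions.

- Uniform distributions have maximum entropy log₂(5) = 2.3219 bits
- The more "peaked" or concentrated a distribution, the lower its entropy

Entropies:
  H(A) = 2.2225 bits
  H(B) = 1.0815 bits
  H(C) = 2.3219 bits

Ranking: C > A > B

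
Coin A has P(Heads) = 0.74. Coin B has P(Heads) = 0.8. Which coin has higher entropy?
A

For binary distributions, entropy is maximized at p=0.5 and decreases as p moves toward 0 or 1.

H(A) = H(0.74) = 0.8267 bits
H(B) = H(0.8) = 0.7219 bits

Distribution A (p=0.74) is closer to uniform (p=0.5), so it has higher entropy.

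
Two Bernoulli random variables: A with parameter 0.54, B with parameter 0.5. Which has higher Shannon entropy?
B

For binary distributions, entropy is maximized at p=0.5 and decreases as p moves toward 0 or 1.

H(A) = H(0.54) = 0.9954 bits
H(B) = H(0.5) = 1.0000 bits

Distribution B (p=0.5) is closer to uniform (p=0.5), so it has higher entropy.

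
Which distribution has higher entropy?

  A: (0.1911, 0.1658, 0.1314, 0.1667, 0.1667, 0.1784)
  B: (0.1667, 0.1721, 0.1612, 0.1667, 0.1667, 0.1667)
B

Both distributions are close to uniform, making this a harder comparison.

H(A) = 2.5761 bits
H(B) = 2.5847 bits

The distribution closer to uniform has higher entropy.
Answer: B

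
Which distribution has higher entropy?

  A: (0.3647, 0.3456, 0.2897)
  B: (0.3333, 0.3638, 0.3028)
B

Both distributions are close to uniform, making this a harder comparison.

H(A) = 1.5783 bits
H(B) = 1.5809 bits

The distribution closer to uniform has higher entropy.
Answer: B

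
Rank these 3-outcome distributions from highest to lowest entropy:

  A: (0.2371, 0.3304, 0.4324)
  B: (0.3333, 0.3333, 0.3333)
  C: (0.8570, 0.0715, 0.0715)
B > A > C

Key insight: Entropy is maximized by uniform distributions and minimized by concentrated distributions.

- Uniform distributions have maximum entropy log₂(3) = 1.5850 bits
- The more "peaked" or concentrated a distribution, the lower its entropy

Entropies:
  H(A) = 1.5432 bits
  H(B) = 1.5850 bits
  H(C) = 0.7350 bits

Ranking: B > A > C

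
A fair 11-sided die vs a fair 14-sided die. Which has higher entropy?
14-sided die

Both are uniform distributions; for uniform over n outcomes, H = log₂(n). H(11-sided) = log₂(11) = 3.459 bits and H(14-sided) = log₂(14) = 3.807 bits. More outcomes in a uniform distribution means higher entropy.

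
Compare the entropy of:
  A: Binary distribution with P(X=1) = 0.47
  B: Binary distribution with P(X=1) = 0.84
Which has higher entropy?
A

For binary distributions, entropy is maximized at p=0.5 and decreases as p moves toward 0 or 1.

H(A) = H(0.47) = 0.9974 bits
H(B) = H(0.84) = 0.6343 bits

Distribution A (p=0.47) is closer to uniform (p=0.5), so it has higher entropy.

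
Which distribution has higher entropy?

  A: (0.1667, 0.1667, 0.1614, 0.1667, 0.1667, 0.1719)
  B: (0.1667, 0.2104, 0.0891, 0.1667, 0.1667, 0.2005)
A

Both distributions are close to uniform, making this a harder comparison.

H(A) = 2.5847 bits
H(B) = 2.5413 bits

The distribution closer to uniform has higher entropy.
Answer: A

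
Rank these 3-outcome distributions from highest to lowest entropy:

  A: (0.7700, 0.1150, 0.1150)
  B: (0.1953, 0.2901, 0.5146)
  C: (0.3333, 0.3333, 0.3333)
C > B > A

Key insight: Entropy is maximized by uniform distributions and minimized by concentrated distributions.

- Uniform distributions have maximum entropy log₂(3) = 1.5850 bits
- The more "peaked" or concentrated a distribution, the lower its entropy

Entropies:
  H(A) = 1.0080 bits
  H(B) = 1.4713 bits
  H(C) = 1.5850 bits

Ranking: C > B > A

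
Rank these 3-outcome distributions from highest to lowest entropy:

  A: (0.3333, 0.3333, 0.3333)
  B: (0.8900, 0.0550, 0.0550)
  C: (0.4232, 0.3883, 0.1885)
A > C > B

Key insight: Entropy is maximized by uniform distributions and minimized by concentrated distributions.

- Uniform distributions have maximum entropy log₂(3) = 1.5850 bits
- The more "peaked" or concentrated a distribution, the lower its entropy

Entropies:
  H(A) = 1.5850 bits
  H(B) = 0.6099 bits
  H(C) = 1.5088 bits

Ranking: A > C > B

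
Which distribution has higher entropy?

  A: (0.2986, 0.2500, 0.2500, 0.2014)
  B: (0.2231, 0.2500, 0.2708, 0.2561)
B

Both distributions are close to uniform, making this a harder comparison.

H(A) = 1.9863 bits
H(B) = 1.9965 bits

The distribution closer to uniform has higher entropy.
Answer: B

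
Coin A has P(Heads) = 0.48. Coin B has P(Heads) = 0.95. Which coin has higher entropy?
A

For binary distributions, entropy is maximized at p=0.5 and decreases as p moves toward 0 or 1.

H(A) = H(0.48) = 0.9988 bits
H(B) = H(0.95) = 0.2864 bits

Distribution A (p=0.48) is closer to uniform (p=0.5), so it has higher entropy.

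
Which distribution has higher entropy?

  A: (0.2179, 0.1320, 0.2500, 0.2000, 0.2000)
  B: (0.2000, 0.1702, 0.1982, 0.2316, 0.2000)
B

Both distributions are close to uniform, making this a harder comparison.

H(A) = 2.2935 bits
H(B) = 2.3151 bits

The distribution closer to uniform has higher entropy.
Answer: B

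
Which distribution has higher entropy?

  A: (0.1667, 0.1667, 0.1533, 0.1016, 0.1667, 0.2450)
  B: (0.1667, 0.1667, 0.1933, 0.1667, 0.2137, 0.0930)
B

Both distributions are close to uniform, making this a harder comparison.

H(A) = 2.5397 bits
H(B) = 2.5452 bits

The distribution closer to uniform has higher entropy.
Answer: B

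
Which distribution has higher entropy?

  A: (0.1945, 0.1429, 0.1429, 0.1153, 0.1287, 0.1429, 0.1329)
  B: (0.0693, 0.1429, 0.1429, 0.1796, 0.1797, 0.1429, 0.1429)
A

Both distributions are close to uniform, making this a harder comparison.

H(A) = 2.7896 bits
H(B) = 2.7609 bits

The distribution closer to uniform has higher entropy.
Answer: A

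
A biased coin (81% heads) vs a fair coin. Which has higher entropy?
Fair coin

The fair coin is uniform (p=0.5), maximizing binary entropy at 1 bit. The biased coin has H(0.81) ≈ 0.701 bits — its outcome is more predictable, so its entropy is lower.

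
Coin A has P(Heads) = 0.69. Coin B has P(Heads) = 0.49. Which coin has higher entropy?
B

For binary distributions, entropy is maximized at p=0.5 and decreases as p moves toward 0 or 1.

H(A) = H(0.69) = 0.8932 bits
H(B) = H(0.49) = 0.9997 bits

Distribution B (p=0.49) is closer to uniform (p=0.5), so it has higher entropy.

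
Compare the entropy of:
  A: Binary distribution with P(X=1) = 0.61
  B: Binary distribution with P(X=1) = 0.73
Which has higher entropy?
A

For binary distributions, entropy is maximized at p=0.5 and decreases as p moves toward 0 or 1.

H(A) = H(0.61) = 0.9648 bits
H(B) = H(0.73) = 0.8415 bits

Distribution A (p=0.61) is closer to uniform (p=0.5), so it has higher entropy.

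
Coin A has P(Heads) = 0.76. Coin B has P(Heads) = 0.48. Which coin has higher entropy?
B

For binary distributions, entropy is maximized at p=0.5 and decreases as p moves toward 0 or 1.

H(A) = H(0.76) = 0.7950 bits
H(B) = H(0.48) = 0.9988 bits

Distribution B (p=0.48) is closer to uniform (p=0.5), so it has higher entropy.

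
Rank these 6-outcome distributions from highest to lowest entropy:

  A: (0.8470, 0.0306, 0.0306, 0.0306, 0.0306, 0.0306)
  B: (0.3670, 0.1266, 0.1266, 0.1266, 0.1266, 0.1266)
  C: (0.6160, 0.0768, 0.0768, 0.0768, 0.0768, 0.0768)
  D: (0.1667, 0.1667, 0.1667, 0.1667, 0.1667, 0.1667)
D > B > C > A

Key insight: Entropy is maximized by uniform distributions and minimized by concentrated distributions.

Entropies:
  H(A) = 0.9726 bits
  H(B) = 2.4181 bits
  H(C) = 1.8524 bits
  H(D) = 2.5850 bits

Ranking: D > B > C > A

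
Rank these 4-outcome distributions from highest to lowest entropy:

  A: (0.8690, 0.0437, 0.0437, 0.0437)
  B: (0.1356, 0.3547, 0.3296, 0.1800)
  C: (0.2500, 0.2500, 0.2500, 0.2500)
C > B > A

Key insight: Entropy is maximized by uniform distributions and minimized by concentrated distributions.

- Uniform distributions have maximum entropy log₂(4) = 2.0000 bits
- The more "peaked" or concentrated a distribution, the lower its entropy

Entropies:
  H(A) = 0.7678 bits
  H(B) = 1.8944 bits
  H(C) = 2.0000 bits

Ranking: C > B > A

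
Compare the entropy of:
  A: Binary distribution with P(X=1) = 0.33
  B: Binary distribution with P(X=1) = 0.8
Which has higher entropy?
A

For binary distributions, entropy is maximized at p=0.5 and decreases as p moves toward 0 or 1.

H(A) = H(0.33) = 0.9149 bits
H(B) = H(0.8) = 0.7219 bits

Distribution A (p=0.33) is closer to uniform (p=0.5), so it has higher entropy.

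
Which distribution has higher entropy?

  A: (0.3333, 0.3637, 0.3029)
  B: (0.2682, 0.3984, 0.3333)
A

Both distributions are close to uniform, making this a harder comparison.

H(A) = 1.5810 bits
H(B) = 1.5665 bits

The distribution closer to uniform has higher entropy.
Answer: A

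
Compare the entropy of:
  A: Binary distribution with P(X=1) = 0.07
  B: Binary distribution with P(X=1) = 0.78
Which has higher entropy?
B

For binary distributions, entropy is maximized at p=0.5 and decreases as p moves toward 0 or 1.

H(A) = H(0.07) = 0.3659 bits
H(B) = H(0.78) = 0.7602 bits

Distribution B (p=0.78) is closer to uniform (p=0.5), so it has higher entropy.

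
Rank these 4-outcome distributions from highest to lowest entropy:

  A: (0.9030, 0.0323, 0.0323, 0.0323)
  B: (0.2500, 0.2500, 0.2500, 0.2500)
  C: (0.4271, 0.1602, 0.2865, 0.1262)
B > C > A

Key insight: Entropy is maximized by uniform distributions and minimized by concentrated distributions.

- Uniform distributions have maximum entropy log₂(4) = 2.0000 bits
- The more "peaked" or concentrated a distribution, the lower its entropy

Entropies:
  H(A) = 0.6132 bits
  H(B) = 2.0000 bits
  H(C) = 1.8410 bits

Ranking: B > C > A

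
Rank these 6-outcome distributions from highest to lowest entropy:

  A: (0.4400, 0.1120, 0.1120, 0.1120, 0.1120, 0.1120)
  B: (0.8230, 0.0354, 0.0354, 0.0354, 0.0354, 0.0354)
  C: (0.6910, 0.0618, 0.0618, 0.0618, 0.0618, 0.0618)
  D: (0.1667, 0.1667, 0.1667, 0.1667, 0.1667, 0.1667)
D > A > C > B

Key insight: Entropy is maximized by uniform distributions and minimized by concentrated distributions.

Entropies:
  H(A) = 2.2899 bits
  H(B) = 1.0845 bits
  H(C) = 1.6095 bits
  H(D) = 2.5850 bits

Ranking: D > A > C > B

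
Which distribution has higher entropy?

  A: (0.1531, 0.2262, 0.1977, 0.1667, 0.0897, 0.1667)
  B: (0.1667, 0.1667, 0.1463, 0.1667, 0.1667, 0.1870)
B

Both distributions are close to uniform, making this a harder comparison.

H(A) = 2.5356 bits
H(B) = 2.5814 bits

The distribution closer to uniform has higher entropy.
Answer: B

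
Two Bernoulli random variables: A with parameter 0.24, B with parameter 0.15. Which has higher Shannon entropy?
A

For binary distributions, entropy is maximized at p=0.5 and decreases as p moves toward 0 or 1.

H(A) = H(0.24) = 0.7950 bits
H(B) = H(0.15) = 0.6098 bits

Distribution A (p=0.24) is closer to uniform (p=0.5), so it has higher entropy.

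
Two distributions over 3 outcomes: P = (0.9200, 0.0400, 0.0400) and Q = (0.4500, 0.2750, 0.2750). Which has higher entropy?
Q

P is highly concentrated on one outcome (92%), making it nearly deterministic. Q spreads its mass more evenly (max 45%). The more spread-out distribution has higher entropy: H(P) ≈ 0.482 bits, H(Q) ≈ 1.543 bits.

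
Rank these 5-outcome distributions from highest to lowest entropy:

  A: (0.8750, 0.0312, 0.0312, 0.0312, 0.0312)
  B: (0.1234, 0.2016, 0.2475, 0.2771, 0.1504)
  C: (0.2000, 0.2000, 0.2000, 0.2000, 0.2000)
C > B > A

Key insight: Entropy is maximized by uniform distributions and minimized by concentrated distributions.

- Uniform distributions have maximum entropy log₂(5) = 2.3219 bits
- The more "peaked" or concentrated a distribution, the lower its entropy

Entropies:
  H(A) = 0.7936 bits
  H(B) = 2.2609 bits
  H(C) = 2.3219 bits

Ranking: C > B > A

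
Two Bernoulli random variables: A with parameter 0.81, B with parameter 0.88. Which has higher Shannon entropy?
A

For binary distributions, entropy is maximized at p=0.5 and decreases as p moves toward 0 or 1.

H(A) = H(0.81) = 0.7015 bits
H(B) = H(0.88) = 0.5294 bits

Distribution A (p=0.81) is closer to uniform (p=0.5), so it has higher entropy.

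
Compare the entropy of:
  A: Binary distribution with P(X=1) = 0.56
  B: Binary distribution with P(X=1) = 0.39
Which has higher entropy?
A

For binary distributions, entropy is maximized at p=0.5 and decreases as p moves toward 0 or 1.

H(A) = H(0.56) = 0.9896 bits
H(B) = H(0.39) = 0.9648 bits

Distribution A (p=0.56) is closer to uniform (p=0.5), so it has higher entropy.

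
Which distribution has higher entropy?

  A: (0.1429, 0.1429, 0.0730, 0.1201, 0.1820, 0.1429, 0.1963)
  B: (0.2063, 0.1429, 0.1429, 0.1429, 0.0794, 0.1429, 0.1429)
B

Both distributions are close to uniform, making this a harder comparison.

H(A) = 2.7545 bits
H(B) = 2.7652 bits

The distribution closer to uniform has higher entropy.
Answer: B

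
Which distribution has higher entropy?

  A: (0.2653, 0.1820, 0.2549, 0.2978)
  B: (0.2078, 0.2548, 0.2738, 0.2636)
B

Both distributions are close to uniform, making this a harder comparison.

H(A) = 1.9783 bits
H(B) = 1.9924 bits

The distribution closer to uniform has higher entropy.
Answer: B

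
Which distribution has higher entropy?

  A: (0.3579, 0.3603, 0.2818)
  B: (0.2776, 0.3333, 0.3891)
A

Both distributions are close to uniform, making this a harder comparison.

H(A) = 1.5761 bits
H(B) = 1.5715 bits

The distribution closer to uniform has higher entropy.
Answer: A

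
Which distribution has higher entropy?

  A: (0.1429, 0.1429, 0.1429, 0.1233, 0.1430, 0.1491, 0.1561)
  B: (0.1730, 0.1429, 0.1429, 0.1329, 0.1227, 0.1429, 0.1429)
A

Both distributions are close to uniform, making this a harder comparison.

H(A) = 2.8043 bits
H(B) = 2.8004 bits

The distribution closer to uniform has higher entropy.
Answer: A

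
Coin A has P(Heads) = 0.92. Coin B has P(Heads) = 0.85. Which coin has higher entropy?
B

For binary distributions, entropy is maximized at p=0.5 and decreases as p moves toward 0 or 1.

H(A) = H(0.92) = 0.4022 bits
H(B) = H(0.85) = 0.6098 bits

Distribution B (p=0.85) is closer to uniform (p=0.5), so it has higher entropy.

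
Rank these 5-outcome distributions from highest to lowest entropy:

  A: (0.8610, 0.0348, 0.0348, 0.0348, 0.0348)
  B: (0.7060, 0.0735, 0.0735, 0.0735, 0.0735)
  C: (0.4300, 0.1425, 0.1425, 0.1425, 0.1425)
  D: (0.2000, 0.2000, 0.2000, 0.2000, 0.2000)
D > C > B > A

Key insight: Entropy is maximized by uniform distributions and minimized by concentrated distributions.

Entropies:
  H(A) = 0.8596 bits
  H(B) = 1.4618 bits
  H(C) = 2.1258 bits
  H(D) = 2.3219 bits

Ranking: D > C > B > A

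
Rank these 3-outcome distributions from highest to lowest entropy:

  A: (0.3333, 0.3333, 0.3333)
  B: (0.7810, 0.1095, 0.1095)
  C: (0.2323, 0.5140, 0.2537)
A > C > B

Key insight: Entropy is maximized by uniform distributions and minimized by concentrated distributions.

- Uniform distributions have maximum entropy log₂(3) = 1.5850 bits
- The more "peaked" or concentrated a distribution, the lower its entropy

Entropies:
  H(A) = 1.5850 bits
  H(B) = 0.9773 bits
  H(C) = 1.4847 bits

Ranking: A > C > B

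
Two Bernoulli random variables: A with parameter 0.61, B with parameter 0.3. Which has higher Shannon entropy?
A

For binary distributions, entropy is maximized at p=0.5 and decreases as p moves toward 0 or 1.

H(A) = H(0.61) = 0.9648 bits
H(B) = H(0.3) = 0.8813 bits

Distribution A (p=0.61) is closer to uniform (p=0.5), so it has higher entropy.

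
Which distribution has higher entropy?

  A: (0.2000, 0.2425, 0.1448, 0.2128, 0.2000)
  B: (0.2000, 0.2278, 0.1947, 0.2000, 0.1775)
B

Both distributions are close to uniform, making this a harder comparison.

H(A) = 2.3031 bits
H(B) = 2.3172 bits

The distribution closer to uniform has higher entropy.
Answer: B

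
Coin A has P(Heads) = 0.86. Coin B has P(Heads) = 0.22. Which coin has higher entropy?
B

For binary distributions, entropy is maximized at p=0.5 and decreases as p moves toward 0 or 1.

H(A) = H(0.86) = 0.5842 bits
H(B) = H(0.22) = 0.7602 bits

Distribution B (p=0.22) is closer to uniform (p=0.5), so it has higher entropy.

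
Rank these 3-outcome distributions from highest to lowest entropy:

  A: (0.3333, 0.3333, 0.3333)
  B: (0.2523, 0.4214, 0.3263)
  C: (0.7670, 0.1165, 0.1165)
A > B > C

Key insight: Entropy is maximized by uniform distributions and minimized by concentrated distributions.

- Uniform distributions have maximum entropy log₂(3) = 1.5850 bits
- The more "peaked" or concentrated a distribution, the lower its entropy

Entropies:
  H(A) = 1.5850 bits
  H(B) = 1.5539 bits
  H(C) = 1.0162 bits

Ranking: A > B > C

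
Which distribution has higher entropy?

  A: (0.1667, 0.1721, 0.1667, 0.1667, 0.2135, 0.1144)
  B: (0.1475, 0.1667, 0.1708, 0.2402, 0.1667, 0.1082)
A

Both distributions are close to uniform, making this a harder comparison.

H(A) = 2.5628 bits
H(B) = 2.5457 bits

The distribution closer to uniform has higher entropy.
Answer: A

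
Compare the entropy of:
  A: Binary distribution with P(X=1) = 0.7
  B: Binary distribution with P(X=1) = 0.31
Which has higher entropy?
B

For binary distributions, entropy is maximized at p=0.5 and decreases as p moves toward 0 or 1.

H(A) = H(0.7) = 0.8813 bits
H(B) = H(0.31) = 0.8932 bits

Distribution B (p=0.31) is closer to uniform (p=0.5), so it has higher entropy.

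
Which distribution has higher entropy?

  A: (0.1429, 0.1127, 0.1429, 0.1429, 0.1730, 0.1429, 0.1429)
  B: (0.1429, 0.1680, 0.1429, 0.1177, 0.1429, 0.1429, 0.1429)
B

Both distributions are close to uniform, making this a harder comparison.

H(A) = 2.7981 bits
H(B) = 2.8009 bits

The distribution closer to uniform has higher entropy.
Answer: B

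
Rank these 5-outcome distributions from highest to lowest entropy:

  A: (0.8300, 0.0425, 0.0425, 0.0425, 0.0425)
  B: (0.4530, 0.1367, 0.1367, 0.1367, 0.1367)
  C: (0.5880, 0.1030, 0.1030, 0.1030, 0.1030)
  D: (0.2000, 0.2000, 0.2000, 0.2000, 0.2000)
D > B > C > A

Key insight: Entropy is maximized by uniform distributions and minimized by concentrated distributions.

Entropies:
  H(A) = 0.9977 bits
  H(B) = 2.0876 bits
  H(C) = 1.8015 bits
  H(D) = 2.3219 bits

Ranking: D > B > C > A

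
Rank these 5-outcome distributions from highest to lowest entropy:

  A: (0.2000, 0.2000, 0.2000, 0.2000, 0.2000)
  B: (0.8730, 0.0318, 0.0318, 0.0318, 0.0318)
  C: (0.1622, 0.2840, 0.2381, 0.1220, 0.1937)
A > C > B

Key insight: Entropy is maximized by uniform distributions and minimized by concentrated distributions.

- Uniform distributions have maximum entropy log₂(5) = 2.3219 bits
- The more "peaked" or concentrated a distribution, the lower its entropy

Entropies:
  H(A) = 2.3219 bits
  H(B) = 0.8032 bits
  H(C) = 2.2633 bits

Ranking: A > C > B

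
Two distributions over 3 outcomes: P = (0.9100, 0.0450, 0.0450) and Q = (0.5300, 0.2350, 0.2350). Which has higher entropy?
Q

P is highly concentrated on one outcome (91%), making it nearly deterministic. Q spreads its mass more evenly (max 53%). The more spread-out distribution has higher entropy: H(P) ≈ 0.526 bits, H(Q) ≈ 1.467 bits.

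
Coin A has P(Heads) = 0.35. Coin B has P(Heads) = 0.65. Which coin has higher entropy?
Equal

For binary distributions, entropy is maximized at p=0.5 and decreases as p moves toward 0 or 1.

H(A) = H(0.35) = 0.9341 bits
H(B) = H(0.65) = 0.9341 bits

Both distributions are equally far from uniform (|0.35-0.5| = |0.65-0.5|), so they have the same entropy.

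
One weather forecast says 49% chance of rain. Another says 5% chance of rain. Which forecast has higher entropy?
49% forecast

Treat each forecast as a Bernoulli distribution. Binary entropy is maximized at p=0.5 and falls off symmetrically toward 0 or 1. The 49% forecast is closer to 50%, so it is more uncertain. H(49%) ≈ 1.000 bits, H(5%) ≈ 0.286 bits.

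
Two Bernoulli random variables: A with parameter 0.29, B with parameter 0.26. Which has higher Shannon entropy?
A

For binary distributions, entropy is maximized at p=0.5 and decreases as p moves toward 0 or 1.

H(A) = H(0.29) = 0.8687 bits
H(B) = H(0.26) = 0.8267 bits

Distribution A (p=0.29) is closer to uniform (p=0.5), so it has higher entropy.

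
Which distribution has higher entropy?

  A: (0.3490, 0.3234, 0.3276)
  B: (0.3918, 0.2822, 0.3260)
A

Both distributions are close to uniform, making this a harder comparison.

H(A) = 1.5842 bits
H(B) = 1.5719 bits

The distribution closer to uniform has higher entropy.
Answer: A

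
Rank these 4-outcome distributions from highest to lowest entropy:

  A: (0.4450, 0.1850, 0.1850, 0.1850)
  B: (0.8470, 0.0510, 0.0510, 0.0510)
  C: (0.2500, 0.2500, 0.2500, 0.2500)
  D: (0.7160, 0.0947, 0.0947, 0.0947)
C > A > D > B

Key insight: Entropy is maximized by uniform distributions and minimized by concentrated distributions.

Entropies:
  H(A) = 1.8709 bits
  H(B) = 0.8598 bits
  H(C) = 2.0000 bits
  H(D) = 1.3110 bits

Ranking: C > A > D > B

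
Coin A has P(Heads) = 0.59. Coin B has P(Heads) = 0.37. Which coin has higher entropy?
A

For binary distributions, entropy is maximized at p=0.5 and decreases as p moves toward 0 or 1.

H(A) = H(0.59) = 0.9765 bits
H(B) = H(0.37) = 0.9507 bits

Distribution A (p=0.59) is closer to uniform (p=0.5), so it has higher entropy.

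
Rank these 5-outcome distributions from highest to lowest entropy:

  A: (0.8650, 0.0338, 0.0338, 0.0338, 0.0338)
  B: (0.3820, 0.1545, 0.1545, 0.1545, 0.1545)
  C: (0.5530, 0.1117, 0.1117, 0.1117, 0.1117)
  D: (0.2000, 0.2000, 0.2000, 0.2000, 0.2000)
D > B > C > A

Key insight: Entropy is maximized by uniform distributions and minimized by concentrated distributions.

Entropies:
  H(A) = 0.8410 bits
  H(B) = 2.1954 bits
  H(C) = 1.8859 bits
  H(D) = 2.3219 bits

Ranking: D > B > C > A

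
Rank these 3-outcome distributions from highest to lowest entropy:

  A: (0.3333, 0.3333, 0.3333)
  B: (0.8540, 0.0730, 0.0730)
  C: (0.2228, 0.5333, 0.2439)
A > C > B

Key insight: Entropy is maximized by uniform distributions and minimized by concentrated distributions.

- Uniform distributions have maximum entropy log₂(3) = 1.5850 bits
- The more "peaked" or concentrated a distribution, the lower its entropy

Entropies:
  H(A) = 1.5850 bits
  H(B) = 0.7457 bits
  H(C) = 1.4628 bits

Ranking: A > C > B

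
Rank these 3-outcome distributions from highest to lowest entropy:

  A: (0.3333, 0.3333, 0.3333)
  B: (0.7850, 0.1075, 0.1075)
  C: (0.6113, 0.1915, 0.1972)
A > C > B

Key insight: Entropy is maximized by uniform distributions and minimized by concentrated distributions.

- Uniform distributions have maximum entropy log₂(3) = 1.5850 bits
- The more "peaked" or concentrated a distribution, the lower its entropy

Entropies:
  H(A) = 1.5850 bits
  H(B) = 0.9659 bits
  H(C) = 1.3526 bits

Ranking: A > C > B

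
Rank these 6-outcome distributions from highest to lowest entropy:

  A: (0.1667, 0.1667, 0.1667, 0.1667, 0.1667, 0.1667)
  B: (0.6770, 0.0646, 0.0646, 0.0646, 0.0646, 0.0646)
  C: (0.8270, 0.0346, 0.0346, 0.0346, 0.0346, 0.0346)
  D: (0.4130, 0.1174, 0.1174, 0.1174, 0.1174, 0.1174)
A > D > B > C

Key insight: Entropy is maximized by uniform distributions and minimized by concentrated distributions.

Entropies:
  H(A) = 2.5850 bits
  H(B) = 1.6576 bits
  H(C) = 1.0662 bits
  H(D) = 2.3410 bits

Ranking: A > D > B > C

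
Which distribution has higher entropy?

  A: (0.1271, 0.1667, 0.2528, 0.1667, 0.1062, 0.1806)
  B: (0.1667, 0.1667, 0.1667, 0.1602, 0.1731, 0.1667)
B

Both distributions are close to uniform, making this a harder comparison.

H(A) = 2.5309 bits
H(B) = 2.5846 bits

The distribution closer to uniform has higher entropy.
Answer: B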